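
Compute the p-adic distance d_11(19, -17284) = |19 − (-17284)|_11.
d_11(19, -17284) = 1/1331

Step 1 — x − y = 19 − (-17284) = 17303. Step 2 — v_11(17303) = 3 (factor: 17303 = (11^3 · 13); the sign does not affect v_p). Step 3 — |x − y|_11 = 11^{-3} = 1/1331.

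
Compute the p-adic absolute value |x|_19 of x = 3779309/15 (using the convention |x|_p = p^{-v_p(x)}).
|3779309/15|_19 = 1/130321

Step 1 — compute v_19(x) by factoring powers of 19 out of the numerator and denominator: v_19(3779309/15) = 4. Step 2 — apply |x|_p = p^{-v_p(x)} = 19^{-4} = 1/130321.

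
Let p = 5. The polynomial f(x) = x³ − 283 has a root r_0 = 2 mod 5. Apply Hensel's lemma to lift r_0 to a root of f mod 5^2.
r_1 = 2 (mod 25)

Hensel: r_{i+1} = r_i − f(r_i)/f′(r_i) mod 5^{i+2}, where f′(x) = 3x². Iterate:
  r_0 = 2 (mod 5)
  r_1 = 2 (mod 25)
Final: r = 2 with f(r) ≡ 0 mod 5^2.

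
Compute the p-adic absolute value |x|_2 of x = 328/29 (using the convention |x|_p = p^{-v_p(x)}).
|328/29|_2 = 1/8

Step 1 — compute v_2(x) by factoring powers of 2 out of the numerator and denominator: v_2(328/29) = 3. Step 2 — apply |x|_p = p^{-v_p(x)} = 2^{-3} = 1/8.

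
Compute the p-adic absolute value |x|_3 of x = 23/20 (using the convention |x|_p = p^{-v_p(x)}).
|23/20|_3 = 1

Step 1 — compute v_3(x) by factoring powers of 3 out of the numerator and denominator: v_3(23/20) = 0. Step 2 — apply |x|_p = p^{-v_p(x)} = 3^{0} = 1.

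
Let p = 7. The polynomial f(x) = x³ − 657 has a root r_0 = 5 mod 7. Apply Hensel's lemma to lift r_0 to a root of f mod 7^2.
r_1 = 33 (mod 49)

Hensel: r_{i+1} = r_i − f(r_i)/f′(r_i) mod 7^{i+2}, where f′(x) = 3x². Iterate:
  r_0 = 5 (mod 7)
  r_1 = 33 (mod 49)
Final: r = 33 with f(r) ≡ 0 mod 7^2.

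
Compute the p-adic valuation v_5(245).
v_5(245) = 1

v_5(n) is the largest exponent k such that 5^k divides n. Factor out: 245 = 5^1 · 49. (Sign doesn't affect v_p.) So v_5(245) = 1.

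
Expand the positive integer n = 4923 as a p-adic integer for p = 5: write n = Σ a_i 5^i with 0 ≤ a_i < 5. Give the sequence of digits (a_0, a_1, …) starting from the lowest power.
(a_0, a_1, …) = (3, 4, 1, 4, 2, 1)

Repeated division by 5 gives the digits low-to-high: 4923 = 3 + 4·5^1 + 1·5^2 + 4·5^3 + 2·5^4 + 1·5^5. Digit sequence: (3, 4, 1, 4, 2, 1).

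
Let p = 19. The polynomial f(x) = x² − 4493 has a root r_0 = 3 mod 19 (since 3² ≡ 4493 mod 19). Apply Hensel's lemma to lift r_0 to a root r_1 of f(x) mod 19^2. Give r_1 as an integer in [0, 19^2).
r_1 = 269 (mod 361)

Hensel's recurrence: r_{i+1} = r_i − f(r_i)·(f′(r_i))^{-1} mod 19^{i+2}, with f′(x) = 2x. Iterate:
  r_0 = 3 (mod 19)
  r_1 = 269 (mod 361)
Final: r_1 = 269, and one checks f(r_1) ≡ 0 mod 19^2.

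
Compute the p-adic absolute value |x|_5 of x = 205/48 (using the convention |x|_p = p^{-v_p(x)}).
|205/48|_5 = 1/5

Step 1 — compute v_5(x) by factoring powers of 5 out of the numerator and denominator: v_5(205/48) = 1. Step 2 — apply |x|_p = p^{-v_p(x)} = 5^{-1} = 1/5.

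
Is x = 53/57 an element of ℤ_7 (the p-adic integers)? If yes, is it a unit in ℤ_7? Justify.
x ∈ ℤ_7^× (unit); v_7(x) = 0

ℤ_7 = {x ∈ ℚ_7 : v_7(x) ≥ 0} and ℤ_7^× = {x ∈ ℤ_7 : v_7(x) = 0}. Here v_7(53/57) = v_7(num) − v_7(den) = 0; compare against these criteria.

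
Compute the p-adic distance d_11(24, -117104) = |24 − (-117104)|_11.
d_11(24, -117104) = 1/14641

Step 1 — x − y = 24 − (-117104) = 117128. Step 2 — v_11(117128) = 4 (factor: 117128 = (11^4 · 8); the sign does not affect v_p). Step 3 — |x − y|_11 = 11^{-4} = 1/14641.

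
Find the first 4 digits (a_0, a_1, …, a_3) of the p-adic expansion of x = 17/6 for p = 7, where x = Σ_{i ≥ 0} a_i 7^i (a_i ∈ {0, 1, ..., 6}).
(a_0, …, a_3) = (4, 1, 1, 1)

v_7(17/6) = 0 (numerator and denominator both coprime to 7), so x ∈ ℤ_7^×. Compute digits iteratively via a_i = x_i mod 7, x_{i+1} = (x_i − a_i)/7, with x_0 = x:
  x_0 = 17/6;  a_0 = 4;  x_1 = (x_0 − 4)/7 = -1/6
  x_1 = -1/6;  a_1 = 1;  x_2 = (x_1 − 1)/7 = -1/6
  x_2 = -1/6;  a_2 = 1;  x_3 = (x_2 − 1)/7 = -1/6
  x_3 = -1/6;  a_3 = 1;  x_4 = (x_3 − 1)/7 = -1/6
Digits: (4, 1, 1, 1).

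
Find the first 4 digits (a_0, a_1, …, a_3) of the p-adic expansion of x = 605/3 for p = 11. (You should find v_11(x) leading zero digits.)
(a_0, …, a_3) = (0, 0, 9, 3)

v_11(605/3) = 2, so a_0 = ... = a_1 = 0. Factor out: x = 11^2 · u with u = 5/3 a unit in ℤ_11. Expand u iteratively via a_{v+i} = u_i mod 11, u_{i+1} = (u_i − a_{v+i})/11:
  u_0 = 5/3;  a_2 = 9;  u_1 = (u_0 − 9)/11 = -2/3
  u_1 = -2/3;  a_3 = 3;  u_2 = (u_1 − 3)/11 = -1/3
Digits: (0, 0, 9, 3).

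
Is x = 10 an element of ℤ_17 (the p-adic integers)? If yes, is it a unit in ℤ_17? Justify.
x ∈ ℤ_17^× (unit); v_17(x) = 0

ℤ_17 = {x ∈ ℚ_17 : v_17(x) ≥ 0} and ℤ_17^× = {x ∈ ℤ_17 : v_17(x) = 0}. Here v_17(10) = v_17(num) − v_17(den) = 0; compare against these criteria.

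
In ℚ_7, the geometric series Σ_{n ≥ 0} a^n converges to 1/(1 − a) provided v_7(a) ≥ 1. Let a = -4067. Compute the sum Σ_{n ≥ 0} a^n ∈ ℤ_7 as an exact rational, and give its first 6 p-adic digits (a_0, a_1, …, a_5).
Σ a^n = 1/(1 − a) = 1/4068;  first 6 digits = (1, 0, 1, 2, 6, 3)

v_7(a) = 2 ≥ 1, so the series converges in ℤ_7 to 1/(1 − a) = 1/(1 − (-4067)) = 1/4068. Expand this rational in ℤ_7: compute digits iteratively via d_i = x_i mod 7, x_{i+1} = (x_i − d_i)/7. The first 6 digits are (1, 0, 1, 2, 6, 3).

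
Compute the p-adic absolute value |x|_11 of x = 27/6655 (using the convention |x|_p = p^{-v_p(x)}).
|27/6655|_11 = 1331

Step 1 — compute v_11(x) by factoring powers of 11 out of the numerator and denominator: v_11(27/6655) = -3. Step 2 — apply |x|_p = p^{-v_p(x)} = 11^{3} = 1331.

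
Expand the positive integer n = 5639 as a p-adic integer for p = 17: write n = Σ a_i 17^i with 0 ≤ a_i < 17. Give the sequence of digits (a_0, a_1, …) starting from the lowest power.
(a_0, a_1, …) = (12, 8, 2, 1)

Repeated division by 17 gives the digits low-to-high: 5639 = 12 + 8·17^1 + 2·17^2 + 1·17^3. Digit sequence: (12, 8, 2, 1).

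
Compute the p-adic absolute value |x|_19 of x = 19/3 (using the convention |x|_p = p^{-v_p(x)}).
|19/3|_19 = 1/19

Step 1 — compute v_19(x) by factoring powers of 19 out of the numerator and denominator: v_19(19/3) = 1. Step 2 — apply |x|_p = p^{-v_p(x)} = 19^{-1} = 1/19.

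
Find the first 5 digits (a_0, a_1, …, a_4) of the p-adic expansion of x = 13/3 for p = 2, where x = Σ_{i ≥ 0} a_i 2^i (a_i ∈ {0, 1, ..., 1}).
(a_0, …, a_4) = (1, 1, 1, 1, 0)

v_2(13/3) = 0 (numerator and denominator both coprime to 2), so x ∈ ℤ_2^×. Compute digits iteratively via a_i = x_i mod 2, x_{i+1} = (x_i − a_i)/2, with x_0 = x:
  x_0 = 13/3;  a_0 = 1;  x_1 = (x_0 − 1)/2 = 5/3
  x_1 = 5/3;  a_1 = 1;  x_2 = (x_1 − 1)/2 = 1/3
  x_2 = 1/3;  a_2 = 1;  x_3 = (x_2 − 1)/2 = -1/3
  x_3 = -1/3;  a_3 = 1;  x_4 = (x_3 − 1)/2 = -2/3
  x_4 = -2/3;  a_4 = 0;  x_5 = (x_4 − 0)/2 = -1/3
Digits: (1, 1, 1, 1, 0).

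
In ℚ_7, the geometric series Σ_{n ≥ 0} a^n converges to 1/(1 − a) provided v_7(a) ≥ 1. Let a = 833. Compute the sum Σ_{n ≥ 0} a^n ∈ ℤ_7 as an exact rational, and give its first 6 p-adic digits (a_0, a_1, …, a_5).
Σ a^n = 1/(1 − a) = -1/832;  first 6 digits = (1, 0, 3, 2, 2, 6)

v_7(a) = 2 ≥ 1, so the series converges in ℤ_7 to 1/(1 − a) = 1/(1 − 833) = -1/832. Expand this rational in ℤ_7: compute digits iteratively via d_i = x_i mod 7, x_{i+1} = (x_i − d_i)/7. The first 6 digits are (1, 0, 3, 2, 2, 6).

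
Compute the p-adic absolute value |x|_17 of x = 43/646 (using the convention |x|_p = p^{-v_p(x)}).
|43/646|_17 = 17

Step 1 — compute v_17(x) by factoring powers of 17 out of the numerator and denominator: v_17(43/646) = -1. Step 2 — apply |x|_p = p^{-v_p(x)} = 17^{1} = 17.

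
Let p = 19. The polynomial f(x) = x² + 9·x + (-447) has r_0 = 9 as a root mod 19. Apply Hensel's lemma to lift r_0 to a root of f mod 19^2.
r_1 = 180 (mod 361)

Hensel: r_{i+1} = r_i − f(r_i)·(f′(r_i))^{-1} mod 19^{i+2}, f′(x) = 2x + 9. Iterate:
  r_0 = 9 (mod 19)
  r_1 = 180 (mod 361)
Final: r = 180 satisfies f(r) ≡ 0 mod 19^2.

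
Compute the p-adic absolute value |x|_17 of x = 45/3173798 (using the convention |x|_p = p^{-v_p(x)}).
|45/3173798|_17 = 83521

Step 1 — compute v_17(x) by factoring powers of 17 out of the numerator and denominator: v_17(45/3173798) = -4. Step 2 — apply |x|_p = p^{-v_p(x)} = 17^{4} = 83521.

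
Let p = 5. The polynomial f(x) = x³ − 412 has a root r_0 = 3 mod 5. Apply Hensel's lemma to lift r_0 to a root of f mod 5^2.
r_1 = 8 (mod 25)

Hensel: r_{i+1} = r_i − f(r_i)/f′(r_i) mod 5^{i+2}, where f′(x) = 3x². Iterate:
  r_0 = 3 (mod 5)
  r_1 = 8 (mod 25)
Final: r = 8 with f(r) ≡ 0 mod 5^2.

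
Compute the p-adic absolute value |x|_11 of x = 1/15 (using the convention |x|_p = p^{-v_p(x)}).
|1/15|_11 = 1

Step 1 — compute v_11(x) by factoring powers of 11 out of the numerator and denominator: v_11(1/15) = 0. Step 2 — apply |x|_p = p^{-v_p(x)} = 11^{0} = 1.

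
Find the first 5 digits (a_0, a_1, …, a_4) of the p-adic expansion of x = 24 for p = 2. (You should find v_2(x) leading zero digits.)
(a_0, …, a_4) = (0, 0, 0, 1, 1)

v_2(24) = 3, so a_0 = ... = a_2 = 0. Factor out: x = 2^3 · u with u = 3 a unit in ℤ_2. Expand u iteratively via a_{v+i} = u_i mod 2, u_{i+1} = (u_i − a_{v+i})/2:
  u_0 = 3;  a_3 = 1;  u_1 = (u_0 − 1)/2 = 1
  u_1 = 1;  a_4 = 1;  u_2 = (u_1 − 1)/2 = 0
Digits: (0, 0, 0, 1, 1).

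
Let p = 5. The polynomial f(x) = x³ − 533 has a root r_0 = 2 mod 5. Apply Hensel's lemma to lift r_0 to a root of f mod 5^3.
r_2 = 77 (mod 125)

Hensel: r_{i+1} = r_i − f(r_i)/f′(r_i) mod 5^{i+2}, where f′(x) = 3x². Iterate:
  r_0 = 2 (mod 5)
  r_1 = 2 (mod 25)
  r_2 = 77 (mod 125)
Final: r = 77 with f(r) ≡ 0 mod 5^3.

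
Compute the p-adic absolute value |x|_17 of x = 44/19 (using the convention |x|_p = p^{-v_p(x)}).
|44/19|_17 = 1

Step 1 — compute v_17(x) by factoring powers of 17 out of the numerator and denominator: v_17(44/19) = 0. Step 2 — apply |x|_p = p^{-v_p(x)} = 17^{0} = 1.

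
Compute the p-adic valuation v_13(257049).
v_13(257049) = 4

v_13(n) is the largest exponent k such that 13^k divides n. Factor out: 257049 = 13^4 · 9. (Sign doesn't affect v_p.) So v_13(257049) = 4.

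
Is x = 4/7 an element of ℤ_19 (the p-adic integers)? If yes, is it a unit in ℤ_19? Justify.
x ∈ ℤ_19^× (unit); v_19(x) = 0

ℤ_19 = {x ∈ ℚ_19 : v_19(x) ≥ 0} and ℤ_19^× = {x ∈ ℤ_19 : v_19(x) = 0}. Here v_19(4/7) = v_19(num) − v_19(den) = 0; compare against these criteria.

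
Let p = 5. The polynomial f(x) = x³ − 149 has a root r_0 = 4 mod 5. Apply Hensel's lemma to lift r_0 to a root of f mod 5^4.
r_3 = 49 (mod 625)

Hensel: r_{i+1} = r_i − f(r_i)/f′(r_i) mod 5^{i+2}, where f′(x) = 3x². Iterate:
  r_0 = 4 (mod 5)
  r_1 = 24 (mod 25)
  r_2 = 49 (mod 125)
  r_3 = 49 (mod 625)
Final: r = 49 with f(r) ≡ 0 mod 5^4.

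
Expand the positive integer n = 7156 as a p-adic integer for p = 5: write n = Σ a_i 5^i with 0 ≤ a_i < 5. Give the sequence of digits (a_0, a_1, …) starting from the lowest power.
(a_0, a_1, …) = (1, 1, 1, 2, 1, 2)

Repeated division by 5 gives the digits low-to-high: 7156 = 1 + 1·5^1 + 1·5^2 + 2·5^3 + 1·5^4 + 2·5^5. Digit sequence: (1, 1, 1, 2, 1, 2).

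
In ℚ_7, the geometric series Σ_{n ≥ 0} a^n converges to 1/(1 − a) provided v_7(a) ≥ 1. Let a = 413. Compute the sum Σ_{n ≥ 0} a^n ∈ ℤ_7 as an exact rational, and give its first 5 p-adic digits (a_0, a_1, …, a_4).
Σ a^n = 1/(1 − a) = -1/412;  first 5 digits = (1, 3, 3, 0, 1)

v_7(a) = 1 ≥ 1, so the series converges in ℤ_7 to 1/(1 − a) = 1/(1 − 413) = -1/412. Expand this rational in ℤ_7: compute digits iteratively via d_i = x_i mod 7, x_{i+1} = (x_i − d_i)/7. The first 5 digits are (1, 3, 3, 0, 1).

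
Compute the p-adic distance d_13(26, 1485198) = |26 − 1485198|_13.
d_13(26, 1485198) = 1/371293

Step 1 — x − y = 26 − 1485198 = -1485172. Step 2 — v_13(-1485172) = 5 (factor: -1485172 = −(13^5 · 4); the sign does not affect v_p). Step 3 — |x − y|_13 = 13^{-5} = 1/371293.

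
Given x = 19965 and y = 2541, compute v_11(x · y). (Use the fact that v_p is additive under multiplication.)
v_11(50731065) = 5

v_p(x) = 3 (factor: 19965 = 11^3 · 15); v_p(y) = 2 (factor: 2541 = 11^2 · 21). Additivity: v_p(xy) = v_p(x) + v_p(y) = 3 + 2 = 5. (Direct check: xy = 50731065 = 11^5 · (315).)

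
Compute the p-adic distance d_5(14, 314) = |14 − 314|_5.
d_5(14, 314) = 1/25

Step 1 — x − y = 14 − 314 = -300. Step 2 — v_5(-300) = 2 (factor: -300 = −(5^2 · 12); the sign does not affect v_p). Step 3 — |x − y|_5 = 5^{-2} = 1/25.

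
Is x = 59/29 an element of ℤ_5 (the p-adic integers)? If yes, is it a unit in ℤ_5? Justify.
x ∈ ℤ_5^× (unit); v_5(x) = 0

ℤ_5 = {x ∈ ℚ_5 : v_5(x) ≥ 0} and ℤ_5^× = {x ∈ ℤ_5 : v_5(x) = 0}. Here v_5(59/29) = v_5(num) − v_5(den) = 0; compare against these criteria.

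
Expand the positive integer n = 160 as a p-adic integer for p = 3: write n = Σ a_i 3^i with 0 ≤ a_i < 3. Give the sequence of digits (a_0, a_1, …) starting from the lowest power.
(a_0, a_1, …) = (1, 2, 2, 2, 1)

Repeated division by 3 gives the digits low-to-high: 160 = 1 + 2·3^1 + 2·3^2 + 2·3^3 + 1·3^4. Digit sequence: (1, 2, 2, 2, 1).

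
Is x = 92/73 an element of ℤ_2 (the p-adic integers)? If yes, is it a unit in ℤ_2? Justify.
x ∈ ℤ_2 but not a unit; v_2(x) = 2 > 0

ℤ_2 = {x ∈ ℚ_2 : v_2(x) ≥ 0} and ℤ_2^× = {x ∈ ℤ_2 : v_2(x) = 0}. Here v_2(92/73) = v_2(num) − v_2(den) = 2; compare against these criteria.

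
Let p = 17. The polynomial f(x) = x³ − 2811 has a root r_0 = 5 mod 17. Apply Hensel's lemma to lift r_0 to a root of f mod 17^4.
r_3 = 29619 (mod 83521)

Hensel: r_{i+1} = r_i − f(r_i)/f′(r_i) mod 17^{i+2}, where f′(x) = 3x². Iterate:
  r_0 = 5 (mod 17)
  r_1 = 141 (mod 289)
  r_2 = 141 (mod 4913)
  r_3 = 29619 (mod 83521)
Final: r = 29619 with f(r) ≡ 0 mod 17^4.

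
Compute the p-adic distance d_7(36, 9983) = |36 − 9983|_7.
d_7(36, 9983) = 1/343

Step 1 — x − y = 36 − 9983 = -9947. Step 2 — v_7(-9947) = 3 (factor: -9947 = −(7^3 · 29); the sign does not affect v_p). Step 3 — |x − y|_7 = 7^{-3} = 1/343.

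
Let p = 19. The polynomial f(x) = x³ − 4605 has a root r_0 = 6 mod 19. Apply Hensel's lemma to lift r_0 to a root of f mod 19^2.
r_1 = 177 (mod 361)

Hensel: r_{i+1} = r_i − f(r_i)/f′(r_i) mod 19^{i+2}, where f′(x) = 3x². Iterate:
  r_0 = 6 (mod 19)
  r_1 = 177 (mod 361)
Final: r = 177 with f(r) ≡ 0 mod 19^2.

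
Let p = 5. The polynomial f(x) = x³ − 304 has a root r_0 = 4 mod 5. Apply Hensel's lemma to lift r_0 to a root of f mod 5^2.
r_1 = 9 (mod 25)

Hensel: r_{i+1} = r_i − f(r_i)/f′(r_i) mod 5^{i+2}, where f′(x) = 3x². Iterate:
  r_0 = 4 (mod 5)
  r_1 = 9 (mod 25)
Final: r = 9 with f(r) ≡ 0 mod 5^2.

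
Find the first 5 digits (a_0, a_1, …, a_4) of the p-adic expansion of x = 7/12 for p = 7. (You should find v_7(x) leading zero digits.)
(a_0, …, a_4) = (0, 3, 6, 2, 6)

v_7(7/12) = 1, so a_0 = ... = a_0 = 0. Factor out: x = 7^1 · u with u = 1/12 a unit in ℤ_7. Expand u iteratively via a_{v+i} = u_i mod 7, u_{i+1} = (u_i − a_{v+i})/7:
  u_0 = 1/12;  a_1 = 3;  u_1 = (u_0 − 3)/7 = -5/12
  u_1 = -5/12;  a_2 = 6;  u_2 = (u_1 − 6)/7 = -11/12
  u_2 = -11/12;  a_3 = 2;  u_3 = (u_2 − 2)/7 = -5/12
  u_3 = -5/12;  a_4 = 6;  u_4 = (u_3 − 6)/7 = -11/12
Digits: (0, 3, 6, 2, 6).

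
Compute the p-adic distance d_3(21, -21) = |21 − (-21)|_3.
d_3(21, -21) = 1/3

Step 1 — x − y = 21 − (-21) = 42. Step 2 — v_3(42) = 1 (factor: 42 = (3^1 · 14); the sign does not affect v_p). Step 3 — |x − y|_3 = 3^{-1} = 1/3.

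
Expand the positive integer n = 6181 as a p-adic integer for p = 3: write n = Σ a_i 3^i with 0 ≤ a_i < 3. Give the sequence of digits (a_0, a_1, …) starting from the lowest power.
(a_0, a_1, …) = (1, 2, 2, 0, 1, 1, 2, 2)

Repeated division by 3 gives the digits low-to-high: 6181 = 1 + 2·3^1 + 2·3^2 + 1·3^4 + 1·3^5 + 2·3^6 + 2·3^7. Digit sequence: (1, 2, 2, 0, 1, 1, 2, 2).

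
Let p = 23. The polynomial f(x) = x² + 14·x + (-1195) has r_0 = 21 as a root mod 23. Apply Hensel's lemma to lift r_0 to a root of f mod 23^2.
r_1 = 67 (mod 529)

Hensel: r_{i+1} = r_i − f(r_i)·(f′(r_i))^{-1} mod 23^{i+2}, f′(x) = 2x + 14. Iterate:
  r_0 = 21 (mod 23)
  r_1 = 67 (mod 529)
Final: r = 67 satisfies f(r) ≡ 0 mod 23^2.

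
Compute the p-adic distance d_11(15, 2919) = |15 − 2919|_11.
d_11(15, 2919) = 1/121

Step 1 — x − y = 15 − 2919 = -2904. Step 2 — v_11(-2904) = 2 (factor: -2904 = −(11^2 · 24); the sign does not affect v_p). Step 3 — |x − y|_11 = 11^{-2} = 1/121.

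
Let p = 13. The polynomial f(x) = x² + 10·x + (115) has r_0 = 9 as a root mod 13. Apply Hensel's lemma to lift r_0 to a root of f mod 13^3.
r_2 = 1387 (mod 2197)

Hensel: r_{i+1} = r_i − f(r_i)·(f′(r_i))^{-1} mod 13^{i+2}, f′(x) = 2x + 10. Iterate:
  r_0 = 9 (mod 13)
  r_1 = 35 (mod 169)
  r_2 = 1387 (mod 2197)
Final: r = 1387 satisfies f(r) ≡ 0 mod 13^3.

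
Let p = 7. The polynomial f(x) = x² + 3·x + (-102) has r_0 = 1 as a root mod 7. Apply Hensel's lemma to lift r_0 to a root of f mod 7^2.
r_1 = 1 (mod 49)

Hensel: r_{i+1} = r_i − f(r_i)·(f′(r_i))^{-1} mod 7^{i+2}, f′(x) = 2x + 3. Iterate:
  r_0 = 1 (mod 7)
  r_1 = 1 (mod 49)
Final: r = 1 satisfies f(r) ≡ 0 mod 7^2.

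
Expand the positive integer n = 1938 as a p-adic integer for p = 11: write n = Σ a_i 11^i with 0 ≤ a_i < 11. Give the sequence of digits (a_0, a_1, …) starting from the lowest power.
(a_0, a_1, …) = (2, 0, 5, 1)

Repeated division by 11 gives the digits low-to-high: 1938 = 2 + 5·11^2 + 1·11^3. Digit sequence: (2, 0, 5, 1).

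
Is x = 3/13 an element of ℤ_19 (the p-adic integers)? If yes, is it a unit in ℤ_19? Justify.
x ∈ ℤ_19^× (unit); v_19(x) = 0

ℤ_19 = {x ∈ ℚ_19 : v_19(x) ≥ 0} and ℤ_19^× = {x ∈ ℤ_19 : v_19(x) = 0}. Here v_19(3/13) = v_19(num) − v_19(den) = 0; compare against these criteria.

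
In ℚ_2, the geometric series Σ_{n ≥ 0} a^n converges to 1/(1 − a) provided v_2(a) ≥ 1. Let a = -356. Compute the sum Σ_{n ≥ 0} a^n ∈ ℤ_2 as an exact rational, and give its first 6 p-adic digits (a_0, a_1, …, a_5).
Σ a^n = 1/(1 − a) = 1/357;  first 6 digits = (1, 0, 1, 1, 0, 1)

v_2(a) = 2 ≥ 1, so the series converges in ℤ_2 to 1/(1 − a) = 1/(1 − (-356)) = 1/357. Expand this rational in ℤ_2: compute digits iteratively via d_i = x_i mod 2, x_{i+1} = (x_i − d_i)/2. The first 6 digits are (1, 0, 1, 1, 0, 1).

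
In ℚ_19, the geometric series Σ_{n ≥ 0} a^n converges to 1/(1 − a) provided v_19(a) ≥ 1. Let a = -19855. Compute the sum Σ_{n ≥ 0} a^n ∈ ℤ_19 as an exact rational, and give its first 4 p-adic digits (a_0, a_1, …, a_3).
Σ a^n = 1/(1 − a) = 1/19856;  first 4 digits = (1, 0, 2, 16)

v_19(a) = 2 ≥ 1, so the series converges in ℤ_19 to 1/(1 − a) = 1/(1 − (-19855)) = 1/19856. Expand this rational in ℤ_19: compute digits iteratively via d_i = x_i mod 19, x_{i+1} = (x_i − d_i)/19. The first 4 digits are (1, 0, 2, 16).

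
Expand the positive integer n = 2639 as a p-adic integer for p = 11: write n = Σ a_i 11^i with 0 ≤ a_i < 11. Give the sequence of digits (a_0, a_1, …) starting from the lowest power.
(a_0, a_1, …) = (10, 8, 10, 1)

Repeated division by 11 gives the digits low-to-high: 2639 = 10 + 8·11^1 + 10·11^2 + 1·11^3. Digit sequence: (10, 8, 10, 1).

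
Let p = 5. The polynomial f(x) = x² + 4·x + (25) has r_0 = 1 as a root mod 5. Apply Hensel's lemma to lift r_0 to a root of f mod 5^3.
r_2 = 96 (mod 125)

Hensel: r_{i+1} = r_i − f(r_i)·(f′(r_i))^{-1} mod 5^{i+2}, f′(x) = 2x + 4. Iterate:
  r_0 = 1 (mod 5)
  r_1 = 21 (mod 25)
  r_2 = 96 (mod 125)
Final: r = 96 satisfies f(r) ≡ 0 mod 5^3.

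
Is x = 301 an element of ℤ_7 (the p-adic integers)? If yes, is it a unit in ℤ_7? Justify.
x ∈ ℤ_7 but not a unit; v_7(x) = 1 > 0

ℤ_7 = {x ∈ ℚ_7 : v_7(x) ≥ 0} and ℤ_7^× = {x ∈ ℤ_7 : v_7(x) = 0}. Here v_7(301) = v_7(num) − v_7(den) = 1; compare against these criteria.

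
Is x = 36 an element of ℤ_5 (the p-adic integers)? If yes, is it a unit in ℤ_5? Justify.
x ∈ ℤ_5^× (unit); v_5(x) = 0

ℤ_5 = {x ∈ ℚ_5 : v_5(x) ≥ 0} and ℤ_5^× = {x ∈ ℤ_5 : v_5(x) = 0}. Here v_5(36) = v_5(num) − v_5(den) = 0; compare against these criteria.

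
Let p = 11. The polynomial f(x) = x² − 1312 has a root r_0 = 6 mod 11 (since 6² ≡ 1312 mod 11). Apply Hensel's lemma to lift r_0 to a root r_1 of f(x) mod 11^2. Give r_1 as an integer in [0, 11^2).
r_1 = 72 (mod 121)

Hensel's recurrence: r_{i+1} = r_i − f(r_i)·(f′(r_i))^{-1} mod 11^{i+2}, with f′(x) = 2x. Iterate:
  r_0 = 6 (mod 11)
  r_1 = 72 (mod 121)
Final: r_1 = 72, and one checks f(r_1) ≡ 0 mod 11^2.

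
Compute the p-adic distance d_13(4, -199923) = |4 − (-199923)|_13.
d_13(4, -199923) = 1/28561

Step 1 — x − y = 4 − (-199923) = 199927. Step 2 — v_13(199927) = 4 (factor: 199927 = (13^4 · 7); the sign does not affect v_p). Step 3 — |x − y|_13 = 13^{-4} = 1/28561.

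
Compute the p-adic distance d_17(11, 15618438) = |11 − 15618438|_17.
d_17(11, 15618438) = 1/1419857

Step 1 — x − y = 11 − 15618438 = -15618427. Step 2 — v_17(-15618427) = 5 (factor: -15618427 = −(17^5 · 11); the sign does not affect v_p). Step 3 — |x − y|_17 = 17^{-5} = 1/1419857.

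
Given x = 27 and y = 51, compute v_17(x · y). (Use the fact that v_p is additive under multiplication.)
v_17(1377) = 1

v_p(x) = 0 (factor: 27 = 17^0 · 27); v_p(y) = 1 (factor: 51 = 17^1 · 3). Additivity: v_p(xy) = v_p(x) + v_p(y) = 0 + 1 = 1. (Direct check: xy = 1377 = 17^1 · (81).)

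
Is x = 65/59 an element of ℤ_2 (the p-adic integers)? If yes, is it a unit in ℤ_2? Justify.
x ∈ ℤ_2^× (unit); v_2(x) = 0

ℤ_2 = {x ∈ ℚ_2 : v_2(x) ≥ 0} and ℤ_2^× = {x ∈ ℤ_2 : v_2(x) = 0}. Here v_2(65/59) = v_2(num) − v_2(den) = 0; compare against these criteria.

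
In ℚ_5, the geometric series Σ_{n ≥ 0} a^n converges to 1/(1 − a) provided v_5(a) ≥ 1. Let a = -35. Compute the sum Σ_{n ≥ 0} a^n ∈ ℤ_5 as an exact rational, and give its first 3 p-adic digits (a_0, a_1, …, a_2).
Σ a^n = 1/(1 − a) = 1/36;  first 3 digits = (1, 3, 2)

v_5(a) = 1 ≥ 1, so the series converges in ℤ_5 to 1/(1 − a) = 1/(1 − (-35)) = 1/36. Expand this rational in ℤ_5: compute digits iteratively via d_i = x_i mod 5, x_{i+1} = (x_i − d_i)/5. The first 3 digits are (1, 3, 2).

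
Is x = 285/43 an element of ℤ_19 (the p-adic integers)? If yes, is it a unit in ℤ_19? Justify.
x ∈ ℤ_19 but not a unit; v_19(x) = 1 > 0

ℤ_19 = {x ∈ ℚ_19 : v_19(x) ≥ 0} and ℤ_19^× = {x ∈ ℤ_19 : v_19(x) = 0}. Here v_19(285/43) = v_19(num) − v_19(den) = 1; compare against these criteria.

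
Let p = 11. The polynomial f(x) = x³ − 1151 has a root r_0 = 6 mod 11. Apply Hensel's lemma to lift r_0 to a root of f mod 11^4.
r_3 = 1898 (mod 14641)

Hensel: r_{i+1} = r_i − f(r_i)/f′(r_i) mod 11^{i+2}, where f′(x) = 3x². Iterate:
  r_0 = 6 (mod 11)
  r_1 = 83 (mod 121)
  r_2 = 567 (mod 1331)
  r_3 = 1898 (mod 14641)
Final: r = 1898 with f(r) ≡ 0 mod 11^4.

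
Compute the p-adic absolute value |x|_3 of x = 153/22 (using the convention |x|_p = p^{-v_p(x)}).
|153/22|_3 = 1/9

Step 1 — compute v_3(x) by factoring powers of 3 out of the numerator and denominator: v_3(153/22) = 2. Step 2 — apply |x|_p = p^{-v_p(x)} = 3^{-2} = 1/9.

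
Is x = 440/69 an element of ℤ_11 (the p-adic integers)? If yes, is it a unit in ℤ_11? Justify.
x ∈ ℤ_11 but not a unit; v_11(x) = 1 > 0

ℤ_11 = {x ∈ ℚ_11 : v_11(x) ≥ 0} and ℤ_11^× = {x ∈ ℤ_11 : v_11(x) = 0}. Here v_11(440/69) = v_11(num) − v_11(den) = 1; compare against these criteria.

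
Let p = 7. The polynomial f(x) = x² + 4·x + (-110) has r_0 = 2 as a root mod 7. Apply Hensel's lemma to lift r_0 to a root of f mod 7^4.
r_3 = 1815 (mod 2401)

Hensel: r_{i+1} = r_i − f(r_i)·(f′(r_i))^{-1} mod 7^{i+2}, f′(x) = 2x + 4. Iterate:
  r_0 = 2 (mod 7)
  r_1 = 2 (mod 49)
  r_2 = 100 (mod 343)
  r_3 = 1815 (mod 2401)
Final: r = 1815 satisfies f(r) ≡ 0 mod 7^4.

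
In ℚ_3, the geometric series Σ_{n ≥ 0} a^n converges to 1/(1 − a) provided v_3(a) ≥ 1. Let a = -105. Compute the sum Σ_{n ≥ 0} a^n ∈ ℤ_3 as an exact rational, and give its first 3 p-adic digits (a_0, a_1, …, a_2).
Σ a^n = 1/(1 − a) = 1/106;  first 3 digits = (1, 1, 1)

v_3(a) = 1 ≥ 1, so the series converges in ℤ_3 to 1/(1 − a) = 1/(1 − (-105)) = 1/106. Expand this rational in ℤ_3: compute digits iteratively via d_i = x_i mod 3, x_{i+1} = (x_i − d_i)/3. The first 3 digits are (1, 1, 1).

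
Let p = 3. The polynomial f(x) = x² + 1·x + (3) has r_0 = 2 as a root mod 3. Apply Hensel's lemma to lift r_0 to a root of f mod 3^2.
r_1 = 2 (mod 9)

Hensel: r_{i+1} = r_i − f(r_i)·(f′(r_i))^{-1} mod 3^{i+2}, f′(x) = 2x + 1. Iterate:
  r_0 = 2 (mod 3)
  r_1 = 2 (mod 9)
Final: r = 2 satisfies f(r) ≡ 0 mod 3^2.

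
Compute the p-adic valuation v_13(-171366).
v_13(-171366) = 4

v_13(n) is the largest exponent k such that 13^k divides n. Factor out: -171366 = -13^4 · 6. (Sign doesn't affect v_p.) So v_13(-171366) = 4.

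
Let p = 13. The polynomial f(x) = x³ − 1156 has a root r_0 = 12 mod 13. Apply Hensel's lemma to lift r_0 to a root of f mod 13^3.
r_2 = 948 (mod 2197)

Hensel: r_{i+1} = r_i − f(r_i)/f′(r_i) mod 13^{i+2}, where f′(x) = 3x². Iterate:
  r_0 = 12 (mod 13)
  r_1 = 103 (mod 169)
  r_2 = 948 (mod 2197)
Final: r = 948 with f(r) ≡ 0 mod 13^3.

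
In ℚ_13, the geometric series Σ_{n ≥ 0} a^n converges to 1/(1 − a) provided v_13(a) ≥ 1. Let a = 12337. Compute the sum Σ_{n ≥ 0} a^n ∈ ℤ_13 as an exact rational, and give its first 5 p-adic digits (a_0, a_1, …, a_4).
Σ a^n = 1/(1 − a) = -1/12336;  first 5 digits = (1, 0, 8, 5, 12)

v_13(a) = 2 ≥ 1, so the series converges in ℤ_13 to 1/(1 − a) = 1/(1 − 12337) = -1/12336. Expand this rational in ℤ_13: compute digits iteratively via d_i = x_i mod 13, x_{i+1} = (x_i − d_i)/13. The first 5 digits are (1, 0, 8, 5, 12).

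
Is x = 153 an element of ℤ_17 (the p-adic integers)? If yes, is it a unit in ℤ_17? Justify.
x ∈ ℤ_17 but not a unit; v_17(x) = 1 > 0

ℤ_17 = {x ∈ ℚ_17 : v_17(x) ≥ 0} and ℤ_17^× = {x ∈ ℤ_17 : v_17(x) = 0}. Here v_17(153) = v_17(num) − v_17(den) = 1; compare against these criteria.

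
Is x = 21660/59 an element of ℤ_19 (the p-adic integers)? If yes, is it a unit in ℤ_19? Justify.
x ∈ ℤ_19 but not a unit; v_19(x) = 2 > 0

ℤ_19 = {x ∈ ℚ_19 : v_19(x) ≥ 0} and ℤ_19^× = {x ∈ ℤ_19 : v_19(x) = 0}. Here v_19(21660/59) = v_19(num) − v_19(den) = 2; compare against these criteria.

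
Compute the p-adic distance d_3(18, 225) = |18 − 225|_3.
d_3(18, 225) = 1/9

Step 1 — x − y = 18 − 225 = -207. Step 2 — v_3(-207) = 2 (factor: -207 = −(3^2 · 23); the sign does not affect v_p). Step 3 — |x − y|_3 = 3^{-2} = 1/9.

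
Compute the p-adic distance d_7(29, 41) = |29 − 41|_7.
d_7(29, 41) = 1

Step 1 — x − y = 29 − 41 = -12. Step 2 — v_7(-12) = 0 (factor: -12 = −(7^0 · 12); the sign does not affect v_p). Step 3 — |x − y|_7 = 7^{0} = 1.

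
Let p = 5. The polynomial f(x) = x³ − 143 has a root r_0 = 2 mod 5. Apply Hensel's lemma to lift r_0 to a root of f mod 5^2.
r_1 = 7 (mod 25)

Hensel: r_{i+1} = r_i − f(r_i)/f′(r_i) mod 5^{i+2}, where f′(x) = 3x². Iterate:
  r_0 = 2 (mod 5)
  r_1 = 7 (mod 25)
Final: r = 7 with f(r) ≡ 0 mod 5^2.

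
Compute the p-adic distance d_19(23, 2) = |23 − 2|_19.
d_19(23, 2) = 1

Step 1 — x − y = 23 − 2 = 21. Step 2 — v_19(21) = 0 (factor: 21 = (19^0 · 21); the sign does not affect v_p). Step 3 — |x − y|_19 = 19^{0} = 1.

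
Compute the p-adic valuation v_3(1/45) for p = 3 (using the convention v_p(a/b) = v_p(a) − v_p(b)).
v_3(1/45) = -2

Factor powers of 3 from the numerator and denominator of the reduced fraction: 1 = 3^0 · 1 and 45 = 3^2 · 5. Apply v_p(a/b) = v_p(a) − v_p(b): v_3(1/45) = 0 − 2 = -2.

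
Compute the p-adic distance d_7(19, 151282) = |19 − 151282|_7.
d_7(19, 151282) = 1/16807

Step 1 — x − y = 19 − 151282 = -151263. Step 2 — v_7(-151263) = 5 (factor: -151263 = −(7^5 · 9); the sign does not affect v_p). Step 3 — |x − y|_7 = 7^{-5} = 1/16807.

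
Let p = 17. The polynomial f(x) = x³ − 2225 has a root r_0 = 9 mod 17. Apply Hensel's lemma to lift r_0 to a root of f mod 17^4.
r_3 = 3545 (mod 83521)

Hensel: r_{i+1} = r_i − f(r_i)/f′(r_i) mod 17^{i+2}, where f′(x) = 3x². Iterate:
  r_0 = 9 (mod 17)
  r_1 = 77 (mod 289)
  r_2 = 3545 (mod 4913)
  r_3 = 3545 (mod 83521)
Final: r = 3545 with f(r) ≡ 0 mod 17^4.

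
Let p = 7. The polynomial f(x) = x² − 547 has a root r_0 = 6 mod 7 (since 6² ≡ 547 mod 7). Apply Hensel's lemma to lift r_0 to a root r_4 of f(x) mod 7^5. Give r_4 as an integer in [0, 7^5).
r_4 = 12809 (mod 16807)

Hensel's recurrence: r_{i+1} = r_i − f(r_i)·(f′(r_i))^{-1} mod 7^{i+2}, with f′(x) = 2x. Iterate:
  r_0 = 6 (mod 7)
  r_1 = 20 (mod 49)
  r_2 = 118 (mod 343)
  r_3 = 804 (mod 2401)
  r_4 = 12809 (mod 16807)
Final: r_4 = 12809, and one checks f(r_4) ≡ 0 mod 7^5.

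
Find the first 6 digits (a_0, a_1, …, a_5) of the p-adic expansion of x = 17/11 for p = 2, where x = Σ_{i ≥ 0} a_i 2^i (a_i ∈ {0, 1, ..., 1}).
(a_0, …, a_5) = (1, 1, 0, 0, 1, 0)

v_2(17/11) = 0 (numerator and denominator both coprime to 2), so x ∈ ℤ_2^×. Compute digits iteratively via a_i = x_i mod 2, x_{i+1} = (x_i − a_i)/2, with x_0 = x:
  x_0 = 17/11;  a_0 = 1;  x_1 = (x_0 − 1)/2 = 3/11
  x_1 = 3/11;  a_1 = 1;  x_2 = (x_1 − 1)/2 = -4/11
  x_2 = -4/11;  a_2 = 0;  x_3 = (x_2 − 0)/2 = -2/11
  x_3 = -2/11;  a_3 = 0;  x_4 = (x_3 − 0)/2 = -1/11
  x_4 = -1/11;  a_4 = 1;  x_5 = (x_4 − 1)/2 = -6/11
  x_5 = -6/11;  a_5 = 0;  x_6 = (x_5 − 0)/2 = -3/11
Digits: (1, 1, 0, 0, 1, 0).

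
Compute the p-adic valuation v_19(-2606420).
v_19(-2606420) = 4

v_19(n) is the largest exponent k such that 19^k divides n. Factor out: -2606420 = -19^4 · 20. (Sign doesn't affect v_p.) So v_19(-2606420) = 4.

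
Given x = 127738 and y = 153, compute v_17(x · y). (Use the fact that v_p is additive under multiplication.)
v_17(19543914) = 4

v_p(x) = 3 (factor: 127738 = 17^3 · 26); v_p(y) = 1 (factor: 153 = 17^1 · 9). Additivity: v_p(xy) = v_p(x) + v_p(y) = 3 + 1 = 4. (Direct check: xy = 19543914 = 17^4 · (234).)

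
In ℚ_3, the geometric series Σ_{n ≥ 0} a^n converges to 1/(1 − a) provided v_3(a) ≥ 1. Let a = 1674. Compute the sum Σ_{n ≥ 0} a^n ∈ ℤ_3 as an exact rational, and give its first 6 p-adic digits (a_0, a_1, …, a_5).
Σ a^n = 1/(1 − a) = -1/1673;  first 6 digits = (1, 0, 0, 2, 2, 0)

v_3(a) = 3 ≥ 1, so the series converges in ℤ_3 to 1/(1 − a) = 1/(1 − 1674) = -1/1673. Expand this rational in ℤ_3: compute digits iteratively via d_i = x_i mod 3, x_{i+1} = (x_i − d_i)/3. The first 6 digits are (1, 0, 0, 2, 2, 0).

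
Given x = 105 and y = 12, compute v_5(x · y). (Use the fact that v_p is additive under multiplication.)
v_5(1260) = 1

v_p(x) = 1 (factor: 105 = 5^1 · 21); v_p(y) = 0 (factor: 12 = 5^0 · 12). Additivity: v_p(xy) = v_p(x) + v_p(y) = 1 + 0 = 1. (Direct check: xy = 1260 = 5^1 · (252).)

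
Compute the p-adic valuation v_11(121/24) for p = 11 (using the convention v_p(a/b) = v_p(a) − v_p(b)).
v_11(121/24) = 2

Factor powers of 11 from the numerator and denominator of the reduced fraction: 121 = 11^2 · 1 and 24 = 11^0 · 24. Apply v_p(a/b) = v_p(a) − v_p(b): v_11(121/24) = 2 − 0 = 2.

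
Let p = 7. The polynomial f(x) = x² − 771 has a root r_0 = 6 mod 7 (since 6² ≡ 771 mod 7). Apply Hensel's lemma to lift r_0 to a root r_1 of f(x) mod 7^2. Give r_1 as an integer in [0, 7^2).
r_1 = 6 (mod 49)

Hensel's recurrence: r_{i+1} = r_i − f(r_i)·(f′(r_i))^{-1} mod 7^{i+2}, with f′(x) = 2x. Iterate:
  r_0 = 6 (mod 7)
  r_1 = 6 (mod 49)
Final: r_1 = 6, and one checks f(r_1) ≡ 0 mod 7^2.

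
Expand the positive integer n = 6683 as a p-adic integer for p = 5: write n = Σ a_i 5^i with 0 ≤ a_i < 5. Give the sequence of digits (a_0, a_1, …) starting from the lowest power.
(a_0, a_1, …) = (3, 1, 2, 3, 0, 2)

Repeated division by 5 gives the digits low-to-high: 6683 = 3 + 1·5^1 + 2·5^2 + 3·5^3 + 2·5^5. Digit sequence: (3, 1, 2, 3, 0, 2).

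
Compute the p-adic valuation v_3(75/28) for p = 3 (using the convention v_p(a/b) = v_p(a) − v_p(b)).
v_3(75/28) = 1

Factor powers of 3 from the numerator and denominator of the reduced fraction: 75 = 3^1 · 25 and 28 = 3^0 · 28. Apply v_p(a/b) = v_p(a) − v_p(b): v_3(75/28) = 1 − 0 = 1.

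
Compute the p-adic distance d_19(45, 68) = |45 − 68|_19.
d_19(45, 68) = 1

Step 1 — x − y = 45 − 68 = -23. Step 2 — v_19(-23) = 0 (factor: -23 = −(19^0 · 23); the sign does not affect v_p). Step 3 — |x − y|_19 = 19^{0} = 1.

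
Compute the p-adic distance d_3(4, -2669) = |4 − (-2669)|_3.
d_3(4, -2669) = 1/243

Step 1 — x − y = 4 − (-2669) = 2673. Step 2 — v_3(2673) = 5 (factor: 2673 = (3^5 · 11); the sign does not affect v_p). Step 3 — |x − y|_3 = 3^{-5} = 1/243.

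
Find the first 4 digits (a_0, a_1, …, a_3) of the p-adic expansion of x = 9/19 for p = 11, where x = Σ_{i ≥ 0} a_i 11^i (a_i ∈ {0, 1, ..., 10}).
(a_0, …, a_3) = (8, 8, 5, 7)

v_11(9/19) = 0 (numerator and denominator both coprime to 11), so x ∈ ℤ_11^×. Compute digits iteratively via a_i = x_i mod 11, x_{i+1} = (x_i − a_i)/11, with x_0 = x:
  x_0 = 9/19;  a_0 = 8;  x_1 = (x_0 − 8)/11 = -13/19
  x_1 = -13/19;  a_1 = 8;  x_2 = (x_1 − 8)/11 = -15/19
  x_2 = -15/19;  a_2 = 5;  x_3 = (x_2 − 5)/11 = -10/19
  x_3 = -10/19;  a_3 = 7;  x_4 = (x_3 − 7)/11 = -13/19
Digits: (8, 8, 5, 7).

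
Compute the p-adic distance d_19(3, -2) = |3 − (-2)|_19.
d_19(3, -2) = 1

Step 1 — x − y = 3 − (-2) = 5. Step 2 — v_19(5) = 0 (factor: 5 = (19^0 · 5); the sign does not affect v_p). Step 3 — |x − y|_19 = 19^{0} = 1.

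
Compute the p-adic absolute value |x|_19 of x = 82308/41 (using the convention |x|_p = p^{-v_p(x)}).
|82308/41|_19 = 1/6859

Step 1 — compute v_19(x) by factoring powers of 19 out of the numerator and denominator: v_19(82308/41) = 3. Step 2 — apply |x|_p = p^{-v_p(x)} = 19^{-3} = 1/6859.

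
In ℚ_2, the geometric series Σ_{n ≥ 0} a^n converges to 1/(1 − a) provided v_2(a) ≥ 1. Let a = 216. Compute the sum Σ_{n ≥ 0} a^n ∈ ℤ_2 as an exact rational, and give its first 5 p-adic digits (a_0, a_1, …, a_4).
Σ a^n = 1/(1 − a) = -1/215;  first 5 digits = (1, 0, 0, 1, 1)

v_2(a) = 3 ≥ 1, so the series converges in ℤ_2 to 1/(1 − a) = 1/(1 − 216) = -1/215. Expand this rational in ℤ_2: compute digits iteratively via d_i = x_i mod 2, x_{i+1} = (x_i − d_i)/2. The first 5 digits are (1, 0, 0, 1, 1).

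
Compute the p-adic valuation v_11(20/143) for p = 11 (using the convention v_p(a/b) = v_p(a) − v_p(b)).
v_11(20/143) = -1

Factor powers of 11 from the numerator and denominator of the reduced fraction: 20 = 11^0 · 20 and 143 = 11^1 · 13. Apply v_p(a/b) = v_p(a) − v_p(b): v_11(20/143) = 0 − 1 = -1.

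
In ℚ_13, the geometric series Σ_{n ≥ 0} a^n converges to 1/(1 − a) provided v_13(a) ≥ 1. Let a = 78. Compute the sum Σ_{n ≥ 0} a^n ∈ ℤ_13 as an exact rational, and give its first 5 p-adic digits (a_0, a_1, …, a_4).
Σ a^n = 1/(1 − a) = -1/77;  first 5 digits = (1, 6, 10, 10, 12)

v_13(a) = 1 ≥ 1, so the series converges in ℤ_13 to 1/(1 − a) = 1/(1 − 78) = -1/77. Expand this rational in ℤ_13: compute digits iteratively via d_i = x_i mod 13, x_{i+1} = (x_i − d_i)/13. The first 5 digits are (1, 6, 10, 10, 12).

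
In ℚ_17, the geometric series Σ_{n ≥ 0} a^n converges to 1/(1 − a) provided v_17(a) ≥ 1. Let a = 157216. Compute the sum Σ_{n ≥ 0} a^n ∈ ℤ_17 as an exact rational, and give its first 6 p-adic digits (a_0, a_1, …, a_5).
Σ a^n = 1/(1 − a) = -1/157215;  first 6 digits = (1, 0, 0, 15, 1, 0)

v_17(a) = 3 ≥ 1, so the series converges in ℤ_17 to 1/(1 − a) = 1/(1 − 157216) = -1/157215. Expand this rational in ℤ_17: compute digits iteratively via d_i = x_i mod 17, x_{i+1} = (x_i − d_i)/17. The first 6 digits are (1, 0, 0, 15, 1, 0).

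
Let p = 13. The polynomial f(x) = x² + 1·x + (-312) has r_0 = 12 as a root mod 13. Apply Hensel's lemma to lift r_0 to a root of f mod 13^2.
r_1 = 25 (mod 169)

Hensel: r_{i+1} = r_i − f(r_i)·(f′(r_i))^{-1} mod 13^{i+2}, f′(x) = 2x + 1. Iterate:
  r_0 = 12 (mod 13)
  r_1 = 25 (mod 169)
Final: r = 25 satisfies f(r) ≡ 0 mod 13^2.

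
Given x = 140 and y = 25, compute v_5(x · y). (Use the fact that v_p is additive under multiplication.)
v_5(3500) = 3

v_p(x) = 1 (factor: 140 = 5^1 · 28); v_p(y) = 2 (factor: 25 = 5^2 · 1). Additivity: v_p(xy) = v_p(x) + v_p(y) = 1 + 2 = 3. (Direct check: xy = 3500 = 5^3 · (28).)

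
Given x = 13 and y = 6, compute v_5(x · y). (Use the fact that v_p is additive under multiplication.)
v_5(78) = 0

v_p(x) = 0 (factor: 13 = 5^0 · 13); v_p(y) = 0 (factor: 6 = 5^0 · 6). Additivity: v_p(xy) = v_p(x) + v_p(y) = 0 + 0 = 0. (Direct check: xy = 78 = 5^0 · (78).)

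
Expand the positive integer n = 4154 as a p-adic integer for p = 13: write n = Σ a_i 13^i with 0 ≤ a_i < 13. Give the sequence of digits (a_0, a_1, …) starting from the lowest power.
(a_0, a_1, …) = (7, 7, 11, 1)

Repeated division by 13 gives the digits low-to-high: 4154 = 7 + 7·13^1 + 11·13^2 + 1·13^3. Digit sequence: (7, 7, 11, 1).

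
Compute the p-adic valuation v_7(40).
v_7(40) = 0

v_7(n) is the largest exponent k such that 7^k divides n. Factor out: 40 = 7^0 · 40. (Sign doesn't affect v_p.) So v_7(40) = 0.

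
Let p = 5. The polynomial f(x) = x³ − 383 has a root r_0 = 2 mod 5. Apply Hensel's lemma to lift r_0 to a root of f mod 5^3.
r_2 = 2 (mod 125)

Hensel: r_{i+1} = r_i − f(r_i)/f′(r_i) mod 5^{i+2}, where f′(x) = 3x². Iterate:
  r_0 = 2 (mod 5)
  r_1 = 2 (mod 25)
  r_2 = 2 (mod 125)
Final: r = 2 with f(r) ≡ 0 mod 5^3.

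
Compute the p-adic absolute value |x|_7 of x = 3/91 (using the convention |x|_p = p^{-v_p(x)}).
|3/91|_7 = 7

Step 1 — compute v_7(x) by factoring powers of 7 out of the numerator and denominator: v_7(3/91) = -1. Step 2 — apply |x|_p = p^{-v_p(x)} = 7^{1} = 7.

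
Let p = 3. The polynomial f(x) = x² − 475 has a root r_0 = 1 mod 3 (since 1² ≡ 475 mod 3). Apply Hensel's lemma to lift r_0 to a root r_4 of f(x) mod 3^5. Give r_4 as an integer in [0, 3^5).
r_4 = 31 (mod 243)

Hensel's recurrence: r_{i+1} = r_i − f(r_i)·(f′(r_i))^{-1} mod 3^{i+2}, with f′(x) = 2x. Iterate:
  r_0 = 1 (mod 3)
  r_1 = 4 (mod 9)
  r_2 = 4 (mod 27)
  r_3 = 31 (mod 81)
  r_4 = 31 (mod 243)
Final: r_4 = 31, and one checks f(r_4) ≡ 0 mod 3^5.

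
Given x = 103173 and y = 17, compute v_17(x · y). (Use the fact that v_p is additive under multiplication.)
v_17(1753941) = 4

v_p(x) = 3 (factor: 103173 = 17^3 · 21); v_p(y) = 1 (factor: 17 = 17^1 · 1). Additivity: v_p(xy) = v_p(x) + v_p(y) = 3 + 1 = 4. (Direct check: xy = 1753941 = 17^4 · (21).)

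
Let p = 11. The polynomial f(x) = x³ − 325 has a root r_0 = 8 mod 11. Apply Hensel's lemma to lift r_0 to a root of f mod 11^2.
r_1 = 19 (mod 121)

Hensel: r_{i+1} = r_i − f(r_i)/f′(r_i) mod 11^{i+2}, where f′(x) = 3x². Iterate:
  r_0 = 8 (mod 11)
  r_1 = 19 (mod 121)
Final: r = 19 with f(r) ≡ 0 mod 11^2.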